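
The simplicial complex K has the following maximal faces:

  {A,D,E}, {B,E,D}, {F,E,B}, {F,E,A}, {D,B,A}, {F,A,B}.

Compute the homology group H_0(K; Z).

H_0 = Z.

Take the total order A < B < D < E < F on the vertex set. Then K (dimension 2) consists of the simplices:

  0-simplices (5): A, B, D, E, F
  1-simplices (9): AB, AD, AE, AF, BD, BE, BF, DE, EF
  2-simplices (6): ABD, ABF, ADE, AEF, BDE, BEF

Hence C_0 ≅ Z^5, C_1 ≅ Z^9, C_2 ≅ Z^6.

The boundary map ∂_1: C_1 → C_0 is given by ∂[p,q] = [q] − [p]. For instance
  ∂AF = F − A.
The resulting 5×9 matrix has rank 4, and its Smith normal form has invariant factors (1,1,1,1).

The boundary map ∂_2: C_2 → C_1 sends each 2-simplex [p,q,r] to [q,r] − [p,r] + [p,q]. For instance
  ∂ADE = DE − AE + AD,
  ∂AEF = EF − AF + AE.
As a 9×6 matrix over Z this has rank 5, with invariant factors (1,1,1,1,1).

Reading off H_k = ker ∂_k / im ∂_{k+1}:

  H_0: rank C_0 − rank ∂_1 = 5 − 4 = 1, and the invariant factors of ∂_1 are all 1, so H_0 ≅ Z.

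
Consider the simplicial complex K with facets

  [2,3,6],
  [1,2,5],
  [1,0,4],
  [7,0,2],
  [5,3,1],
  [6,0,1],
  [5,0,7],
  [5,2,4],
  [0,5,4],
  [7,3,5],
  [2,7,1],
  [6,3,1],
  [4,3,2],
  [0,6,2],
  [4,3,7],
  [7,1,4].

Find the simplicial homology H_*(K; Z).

Fix the vertex order 0 < 1 < 2 < 3 < 4 < 5 < 6 < 7 and write every simplex with vertices in increasing order. Then dim K = 2 and the simplices of K are:

  0-simplices (8): [0], [1], [2], [3], [4], [5], [6], [7]
  1-simplices (24): (24 of them)
  2-simplices (16): [0,1,4], [0,1,6], [0,2,6], [0,2,7], [0,4,5], [0,5,7], [1,2,5], [1,2,7], [1,3,5], [1,3,6], [1,4,7], [2,3,4], [2,3,6], [2,4,5], [3,4,7], [3,5,7]

giving chain groups C_0 ≅ Z^8, C_1 ≅ Z^24, C_2 ≅ Z^16.

Boundary ∂_1: C_1 → C_0 sends each edge [p,q] (with p < q) to q − p. For instance
  ∂[3,4] = [4] − [3].
As a 8×24 matrix over Z this has rank 7, with invariant factors (1,1,1,1,1,1,1).

∂_2: C_2 → C_1 acts by ∂[p,q,r] = [q,r] − [p,r] + [p,q]. For instance
  ∂[0,1,4] = [1,4] − [0,4] + [0,1],
  ∂[1,3,6] = [3,6] − [1,6] + [1,3].
The 24×16 boundary matrix has rank 15 and Smith normal form diag(1,1,1,1,1,1,1,1,1,1,1,1,1,1,1).

Now H_k = ker ∂_k / im ∂_{k+1}, so:

  H_0: rank C_0 − rank ∂_1 = 8 − 7 = 1, and the invariant factors of ∂_1 are all 1, so H_0 ≅ Z.
  H_1: rank ker ∂_1 − rank ∂_2 = (24 − 7) − 15 = 2, and the invariant factors of ∂_2 are all 1, so H_1 ≅ Z^2.
  H_2: rank ker ∂_2 − rank ∂_3 = (16 − 15) − 0 = 1, and there is no ∂_3, so H_2 ≅ Z.

H_0 ≅ Z,  H_1 ≅ Z^2,  H_2 ≅ Z.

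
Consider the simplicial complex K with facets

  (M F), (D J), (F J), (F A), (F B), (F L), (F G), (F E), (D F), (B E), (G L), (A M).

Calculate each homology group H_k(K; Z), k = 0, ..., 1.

Fix the vertex order A < B < D < E < F < G < J < L < M and write every simplex with vertices in increasing order. Then dim K = 1 and the simplices of K are:

  0-simplices (9): A, B, D, E, F, G, J, L, M
  1-simplices (12): AF, AM, BE, BF, DF, DJ, EF, FG, FJ, FL, FM, GL

so the chain groups are C_0 ≅ Z^9, C_1 ≅ Z^12.

∂_1: C_1 → C_0 sends each edge [p,q] (with p < q) to q − p.
The 9×12 boundary matrix has rank 8 and Smith normal form diag(1,1,1,1,1,1,1,1).

Reading off H_k = ker ∂_k / im ∂_{k+1}:

  H_0: rank C_0 − rank ∂_1 = 9 − 8 = 1, and the invariant factors of ∂_1 are all 1, so H_0 ≅ Z.
  H_1: rank ker ∂_1 − rank ∂_2 = (12 − 8) − 0 = 4, and there is no ∂_2, so H_1 ≅ Z^4.

(K is a triangulation of a wedge of 4 circles.)

H_0 = Z,  H_1 = Z^4.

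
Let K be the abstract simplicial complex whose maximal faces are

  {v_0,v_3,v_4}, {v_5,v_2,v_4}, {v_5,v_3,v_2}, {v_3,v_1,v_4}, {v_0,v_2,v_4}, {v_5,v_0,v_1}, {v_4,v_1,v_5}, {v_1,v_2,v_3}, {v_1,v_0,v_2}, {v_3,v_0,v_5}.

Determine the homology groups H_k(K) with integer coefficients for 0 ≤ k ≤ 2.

H_0 ≅ Z,  H_1 ≅ Z_2,  H_2 = 0.

We work with the vertex ordering v_0 < v_1 < v_2 < v_3 < v_4 < v_5. The simplices of K, each written with vertices in increasing order, are:

  0-simplices (6): [v_0], [v_1], [v_2], [v_3], [v_4], [v_5]
  1-simplices (15): (15 of them)
  2-simplices (10): [v_0,v_1,v_2], [v_0,v_1,v_5], [v_0,v_2,v_4], [v_0,v_3,v_4], [v_0,v_3,v_5], [v_1,v_2,v_3], [v_1,v_3,v_4], [v_1,v_4,v_5], [v_2,v_3,v_5], [v_2,v_4,v_5]

so the chain groups are C_0 ≅ Z^6, C_1 ≅ Z^15, C_2 ≅ Z^10.

∂_1: C_1 → C_0 maps an edge to its endpoints' difference, ∂[p,q] = q − p. For instance
  ∂[v_2,v_3] = [v_3] − [v_2].
The resulting 6×15 matrix has rank 5, and its Smith normal form has invariant factors (1,1,1,1,1).

Boundary ∂_2: C_2 → C_1 acts by ∂[p,q,r] = [q,r] − [p,r] + [p,q]. For instance
  ∂[v_1,v_2,v_3] = [v_2,v_3] − [v_1,v_3] + [v_1,v_2],
  ∂[v_2,v_4,v_5] = [v_4,v_5] − [v_2,v_5] + [v_2,v_4].
The 15×10 boundary matrix has rank 10 and Smith normal form diag(1,1,1,1,1,1,1,1,1,2).

Now H_k = ker ∂_k / im ∂_{k+1}, so:

  H_0: rank C_0 − rank ∂_1 = 6 − 5 = 1, and the invariant factors of ∂_1 are all 1, so H_0 = Z.
  H_1: rank ker ∂_1 − rank ∂_2 = (15 − 5) − 10 = 0, and ∂_2 has invariant factor 2 > 1, so H_1 = Z_2.
  H_2: rank ker ∂_2 − rank ∂_3 = (10 − 10) − 0 = 0, and there is no ∂_3, so H_2 = 0.

(K is a triangulation of the real projective plane RP^2.)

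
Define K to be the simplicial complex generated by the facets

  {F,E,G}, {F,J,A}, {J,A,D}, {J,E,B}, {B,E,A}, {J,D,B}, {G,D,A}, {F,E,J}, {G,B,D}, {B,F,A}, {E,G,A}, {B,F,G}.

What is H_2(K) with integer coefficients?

H_2 = 0.

Fix the vertex order A < B < D < E < F < G < J and write every simplex with vertices in increasing order. Then dim K = 2 and the simplices of K are:

  0-simplices (7): A, B, D, E, F, G, J
  1-simplices (18): AB, AD, AE, AF, AG, AJ, BD, BE, BF, BG, BJ, DG, DJ, EF, EG, EJ, FG, FJ
  2-simplices (12): ABE, ABF, ADG, ADJ, AEG, AFJ, BDG, BDJ, BEJ, BFG, EFG, EFJ

so the chain groups are C_0 ≅ Z^7, C_1 ≅ Z^18, C_2 ≅ Z^12.

The boundary map ∂_1: C_1 → C_0 maps an edge to its endpoints' difference, ∂[p,q] = q − p.
The resulting 7×18 matrix has rank 6, and its Smith normal form has invariant factors (1,1,1,1,1,1).

The boundary map ∂_2: C_2 → C_1 sends each 2-simplex [p,q,r] to [q,r] − [p,r] + [p,q]. For instance
  ∂EFJ = FJ − EJ + EF,
  ∂BFG = FG − BG + BF.
The 18×12 boundary matrix has rank 12 and Smith normal form diag(1,1,1,1,1,1,1,1,1,1,1,2).

Now H_k = ker ∂_k / im ∂_{k+1}, so:

  H_2: rank ker ∂_2 − rank ∂_3 = (12 − 12) − 0 = 0, and there is no ∂_3, so H_2 ≅ 0.

(K is a triangulation of the real projective plane RP^2.)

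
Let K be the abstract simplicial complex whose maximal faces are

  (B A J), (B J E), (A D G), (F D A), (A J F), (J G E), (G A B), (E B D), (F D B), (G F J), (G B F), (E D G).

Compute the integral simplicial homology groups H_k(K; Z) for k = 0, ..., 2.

K has 7 vertices, 18 edges, 12 triangles.
rank ∂_0 = 0, rank ∂_1 = 6 ⇒ b_0 = 7 − 0 − 6 = 1; all invariant factors of ∂_1 are 1 so no torsion. So H_0 ≅ Z.
rank ∂_1 = 6, rank ∂_2 = 12 ⇒ b_1 = 18 − 6 − 12 = 0; ∂_2 has invariant factor(s) [2] giving torsion. So H_1 ≅ Z/2.
rank ∂_2 = 12, rank ∂_3 = 0 ⇒ b_2 = 12 − 12 − 0 = 0. So H_2 ≅ 0.

H_0 = Z,  H_1 = Z/2,  H_2 = 0.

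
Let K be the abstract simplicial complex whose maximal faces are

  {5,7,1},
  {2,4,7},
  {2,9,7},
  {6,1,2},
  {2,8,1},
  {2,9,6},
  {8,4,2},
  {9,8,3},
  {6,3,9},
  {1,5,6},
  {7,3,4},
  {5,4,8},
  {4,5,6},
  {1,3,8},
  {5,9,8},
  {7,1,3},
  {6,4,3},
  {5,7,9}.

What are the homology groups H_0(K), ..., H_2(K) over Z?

H_0 ≅ Z,  H_1 ≅ Z^2,  H_2 ≅ Z.

We work with the vertex ordering 1 < 2 < 3 < 4 < 5 < 6 < 7 < 8 < 9. The simplices of K, each written with vertices in increasing order, are:

  0-simplices (9): [1], [2], [3], [4], [5], [6], [7], [8], [9]
  1-simplices (27): (27 of them)
  2-simplices (18): [1,2,6], [1,2,8], [1,3,7], [1,3,8], [1,5,6], [1,5,7], [2,4,7], [2,4,8], [2,6,9], [2,7,9], [3,4,6], [3,4,7], [3,6,9], [3,8,9], [4,5,6], [4,5,8], [5,7,9], [5,8,9]

so the chain groups are C_0 ≅ Z^9, C_1 ≅ Z^27, C_2 ≅ Z^18.

Boundary ∂_1: C_1 → C_0 maps an edge to its endpoints' difference, ∂[p,q] = q − p.
The 9×27 boundary matrix has rank 8 and Smith normal form diag(1,1,1,1,1,1,1,1).

∂_2: C_2 → C_1 sends each 2-simplex [p,q,r] to [q,r] − [p,r] + [p,q]. For instance
  ∂[2,4,8] = [4,8] − [2,8] + [2,4],
  ∂[3,6,9] = [6,9] − [3,9] + [3,6].
The 27×18 boundary matrix has rank 17 and Smith normal form diag(1,1,1,1,1,1,1,1,1,1,1,1,1,1,1,1,1).

Reading off H_k = ker ∂_k / im ∂_{k+1}:

  H_0: rank C_0 − rank ∂_1 = 9 − 8 = 1, and the invariant factors of ∂_1 are all 1, so H_0 = Z.
  H_1: rank ker ∂_1 − rank ∂_2 = (27 − 8) − 17 = 2, and the invariant factors of ∂_2 are all 1, so H_1 = Z^2.
  H_2: rank ker ∂_2 − rank ∂_3 = (18 − 17) − 0 = 1, and there is no ∂_3, so H_2 = Z.

As a check, the Euler characteristic is 9 − 27 + 18 = 0, which agrees with 1 − 2 + 1 = 0.
(K is a triangulation of the torus T^2.)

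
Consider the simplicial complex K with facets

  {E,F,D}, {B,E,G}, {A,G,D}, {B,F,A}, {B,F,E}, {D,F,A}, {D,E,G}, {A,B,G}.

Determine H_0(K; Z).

H_0 = Z.

Fix the vertex order A < B < D < E < F < G and write every simplex with vertices in increasing order. Then dim K = 2 and the simplices of K are:

  0-simplices (6): A, B, D, E, F, G
  1-simplices (12): AB, AD, AF, AG, BE, BF, BG, DE, DF, DG, EF, EG
  2-simplices (8): ABF, ABG, ADF, ADG, BEF, BEG, DEF, DEG

Hence C_0 ≅ Z^6, C_1 ≅ Z^12, C_2 ≅ Z^8.

∂_1: C_1 → C_0 is given by ∂[p,q] = [q] − [p]. For instance
  ∂BG = G − B.
This gives a 6×12 integer matrix of rank 5; reducing to Smith normal form yields diagonal entries (1,1,1,1,1).

Boundary ∂_2: C_2 → C_1 acts by ∂[p,q,r] = [q,r] − [p,r] + [p,q]. For instance
  ∂DEG = EG − DG + DE,
  ∂ADG = DG − AG + AD.
The resulting 12×8 matrix has rank 7, and its Smith normal form has invariant factors (1,1,1,1,1,1,1).

From H_k ≅ ker(∂_k) / im(∂_{k+1}) we obtain:

  H_0: rank C_0 − rank ∂_1 = 6 − 5 = 1, and the invariant factors of ∂_1 are all 1, so H_0 = Z.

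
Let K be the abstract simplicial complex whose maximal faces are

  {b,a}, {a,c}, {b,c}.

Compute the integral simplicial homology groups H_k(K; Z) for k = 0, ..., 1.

Fix the vertex order a < b < c and write every simplex with vertices in increasing order. Then dim K = 1 and the simplices of K are:

  0-simplices (3): a, b, c
  1-simplices (3): ab, ac, bc

giving chain groups C_0 ≅ Z^3, C_1 ≅ Z^3.

Boundary ∂_1: C_1 → C_0 maps an edge to its endpoints' difference, ∂[p,q] = q − p.
This gives a 3×3 integer matrix of rank 2; reducing to Smith normal form yields diagonal entries (1,1).

Reading off H_k = ker ∂_k / im ∂_{k+1}:

  H_0: rank C_0 − rank ∂_1 = 3 − 2 = 1, and the invariant factors of ∂_1 are all 1, so H_0 ≅ Z.
  H_1: rank ker ∂_1 − rank ∂_2 = (3 − 2) − 0 = 1, and there is no ∂_2, so H_1 ≅ Z.

H_0 ≅ Z,  H_1 ≅ Z.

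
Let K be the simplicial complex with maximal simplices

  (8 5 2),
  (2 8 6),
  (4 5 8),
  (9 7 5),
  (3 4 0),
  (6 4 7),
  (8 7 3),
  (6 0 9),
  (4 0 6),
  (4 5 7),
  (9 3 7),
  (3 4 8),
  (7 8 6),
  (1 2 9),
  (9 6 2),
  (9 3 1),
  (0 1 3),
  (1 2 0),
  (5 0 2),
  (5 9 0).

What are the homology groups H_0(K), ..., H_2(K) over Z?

Fix the vertex order 0 < 1 < 2 < 3 < 4 < 5 < 6 < 7 < 8 < 9 and write every simplex with vertices in increasing order. Then dim K = 2 and the simplices of K are:

  0-simplices (10): [0], [1], [2], [3], [4], [5], [6], [7], [8], [9]
  1-simplices (30): (30 of them)
  2-simplices (20): (20 of them)

so the chain groups are C_0 ≅ Z^10, C_1 ≅ Z^30, C_2 ≅ Z^20.

Boundary ∂_1: C_1 → C_0 sends each edge [p,q] (with p < q) to q − p.
The resulting 10×30 matrix has rank 9, and its Smith normal form has invariant factors (1,1,1,1,1,1,1,1,1).

Boundary ∂_2: C_2 → C_1 acts by ∂[p,q,r] = [q,r] − [p,r] + [p,q]. For instance
  ∂[0,2,5] = [2,5] − [0,5] + [0,2],
  ∂[0,6,9] = [6,9] − [0,9] + [0,6].
The 30×20 boundary matrix has rank 20 and Smith normal form diag(1,1,1,1,1,1,1,1,1,1,1,1,1,1,1,1,1,1,1,2).

From H_k ≅ ker(∂_k) / im(∂_{k+1}) we obtain:

  H_0: rank C_0 − rank ∂_1 = 10 − 9 = 1, and the invariant factors of ∂_1 are all 1, so H_0 = Z.
  H_1: rank ker ∂_1 − rank ∂_2 = (30 − 9) − 20 = 1, and ∂_2 has invariant factor 2 > 1, so H_1 = Z × Z/2.
  H_2: rank ker ∂_2 − rank ∂_3 = (20 − 20) − 0 = 0, and there is no ∂_3, so H_2 = 0.

(K is a triangulation of the Klein bottle.)

H_0 = Z,  H_1 = Z × Z/2,  H_2 = 0.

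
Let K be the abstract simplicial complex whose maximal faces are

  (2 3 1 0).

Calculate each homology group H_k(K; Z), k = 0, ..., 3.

Take the total order 0 < 1 < 2 < 3 on the vertex set. Then K (dimension 3) consists of the simplices:

  0-simplices (4): [0], [1], [2], [3]
  1-simplices (6): [0,1], [0,2], [0,3], [1,2], [1,3], [2,3]
  2-simplices (4): [0,1,2], [0,1,3], [0,2,3], [1,2,3]
  3-simplices (1): [0,1,2,3]

giving chain groups C_0 ≅ Z^4, C_1 ≅ Z^6, C_2 ≅ Z^4, C_3 ≅ Z^1.

∂_1: C_1 → C_0 maps an edge to its endpoints' difference, ∂[p,q] = q − p. For instance
  ∂[0,1] = [1] − [0].
As a 4×6 matrix over Z this has rank 3, with invariant factors (1,1,1).

Boundary ∂_2: C_2 → C_1 acts by ∂[p,q,r] = [q,r] − [p,r] + [p,q]. For instance
  ∂[0,2,3] = [2,3] − [0,3] + [0,2],
  ∂[1,2,3] = [2,3] − [1,3] + [1,2].
The 6×4 boundary matrix has rank 3 and Smith normal form diag(1,1,1).

Boundary ∂_3: C_3 → C_2 sends each 3-simplex σ to the alternating sum Σ_i (−1)^i (σ with its i-th vertex removed). For instance
  ∂[0,1,2,3] = [1,2,3] − [0,2,3] + [0,1,3] − [0,1,2].
The resulting 4×1 matrix has rank 1, and its Smith normal form has invariant factors (1).

From H_k ≅ ker(∂_k) / im(∂_{k+1}) we obtain:

  H_0: rank C_0 − rank ∂_1 = 4 − 3 = 1, and the invariant factors of ∂_1 are all 1, so H_0 ≅ Z.
  H_1: rank ker ∂_1 − rank ∂_2 = (6 − 3) − 3 = 0, and the invariant factors of ∂_2 are all 1, so H_1 ≅ 0.
  H_2: rank ker ∂_2 − rank ∂_3 = (4 − 3) − 1 = 0, and the invariant factors of ∂_3 are all 1, so H_2 ≅ 0.
  H_3: rank ker ∂_3 − rank ∂_4 = (1 − 1) − 0 = 0, and there is no ∂_4, so H_3 ≅ 0.

(K is a triangulation of the 3-simplex.)

H_0 ≅ Z,  H_1 = 0,  H_2 = 0,  H_3 = 0.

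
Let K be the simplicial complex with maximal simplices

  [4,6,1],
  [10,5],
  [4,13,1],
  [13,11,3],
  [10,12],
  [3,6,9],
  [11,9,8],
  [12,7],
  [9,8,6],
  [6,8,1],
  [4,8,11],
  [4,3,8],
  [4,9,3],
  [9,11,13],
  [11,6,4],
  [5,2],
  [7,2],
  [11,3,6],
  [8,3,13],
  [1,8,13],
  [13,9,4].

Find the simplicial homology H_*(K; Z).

Order the vertices as 1 < 2 < 3 < 4 < 5 < 6 < 7 < 8 < 9 < 10 < 11 < 12 < 13. Listing each simplex with vertices in this order, K has dimension 2 with simplices:

  0-simplices (13): [1], [2], [3], [4], [5], [6], [7], [8], [9], [10], [11], [12], [13]
  1-simplices (29): (29 of them)
  2-simplices (16): [1,4,6], [1,4,13], [1,6,8], [1,8,13], [3,4,8], [3,4,9], [3,6,9], [3,6,11], [3,8,13], [3,11,13], [4,6,11], [4,8,11], [4,9,13], [6,8,9], [8,9,11], [9,11,13]

so the chain groups are C_0 ≅ Z^13, C_1 ≅ Z^29, C_2 ≅ Z^16.

The boundary map ∂_1: C_1 → C_0 maps an edge to its endpoints' difference, ∂[p,q] = q − p.
As a 13×29 matrix over Z this has rank 11, with invariant factors (1,1,1,1,1,1,1,1,1,1,1).

The boundary map ∂_2: C_2 → C_1 acts by ∂[p,q,r] = [q,r] − [p,r] + [p,q]. For instance
  ∂[3,11,13] = [11,13] − [3,13] + [3,11],
  ∂[3,8,13] = [8,13] − [3,13] + [3,8].
This gives a 29×16 integer matrix of rank 15; reducing to Smith normal form yields diagonal entries (1,1,1,1,1,1,1,1,1,1,1,1,1,1,1).

Now H_k = ker ∂_k / im ∂_{k+1}, so:

  H_0: rank C_0 − rank ∂_1 = 13 − 11 = 2, and the invariant factors of ∂_1 are all 1, so H_0 = Z^2.
  H_1: rank ker ∂_1 − rank ∂_2 = (29 − 11) − 15 = 3, and the invariant factors of ∂_2 are all 1, so H_1 = Z^3.
  H_2: rank ker ∂_2 − rank ∂_3 = (16 − 15) − 0 = 1, and there is no ∂_3, so H_2 = Z.

H_0 ≅ Z^2,  H_1 ≅ Z^3,  H_2 ≅ Z.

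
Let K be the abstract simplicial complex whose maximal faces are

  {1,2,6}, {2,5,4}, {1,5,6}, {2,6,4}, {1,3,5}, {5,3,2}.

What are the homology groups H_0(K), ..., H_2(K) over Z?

H_0 ≅ Z,  H_1 ≅ Z,  H_2 = 0.

We work with the vertex ordering 1 < 2 < 3 < 4 < 5 < 6. The simplices of K, each written with vertices in increasing order, are:

  0-simplices (6): [1], [2], [3], [4], [5], [6]
  1-simplices (12): [1,2], [1,3], [1,5], [1,6], [2,3], [2,4], [2,5], [2,6], [3,5], [4,5], [4,6], [5,6]
  2-simplices (6): [1,2,6], [1,3,5], [1,5,6], [2,3,5], [2,4,5], [2,4,6]

Hence C_0 ≅ Z^6, C_1 ≅ Z^12, C_2 ≅ Z^6.

Boundary ∂_1: C_1 → C_0 sends each edge [p,q] (with p < q) to q − p.
The 6×12 boundary matrix has rank 5 and Smith normal form diag(1,1,1,1,1).

The boundary map ∂_2: C_2 → C_1 sends each 2-simplex [p,q,r] to [q,r] − [p,r] + [p,q]. For instance
  ∂[2,4,6] = [4,6] − [2,6] + [2,4],
  ∂[2,4,5] = [4,5] − [2,5] + [2,4].
The resulting 12×6 matrix has rank 6, and its Smith normal form has invariant factors (1,1,1,1,1,1).

Now H_k = ker ∂_k / im ∂_{k+1}, so:

  H_0: rank C_0 − rank ∂_1 = 6 − 5 = 1, and the invariant factors of ∂_1 are all 1, so H_0 = Z.
  H_1: rank ker ∂_1 − rank ∂_2 = (12 − 5) − 6 = 1, and the invariant factors of ∂_2 are all 1, so H_1 = Z.
  H_2: rank ker ∂_2 − rank ∂_3 = (6 − 6) − 0 = 0, and there is no ∂_3, so H_2 = 0.

As a check, the Euler characteristic is 6 − 12 + 6 = 0, which agrees with 1 − 1 + 0 = 0.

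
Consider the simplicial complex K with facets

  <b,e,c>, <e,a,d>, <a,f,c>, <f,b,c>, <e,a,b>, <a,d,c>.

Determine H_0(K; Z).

Fix the vertex order a < b < c < d < e < f and write every simplex with vertices in increasing order. Then dim K = 2 and the simplices of K are:

  0-simplices (6): a, b, c, d, e, f
  1-simplices (12): ab, ac, ad, ae, af, bc, be, bf, cd, ce, cf, de
  2-simplices (6): abe, acd, acf, ade, bce, bcf

so the chain groups are C_0 ≅ Z^6, C_1 ≅ Z^12, C_2 ≅ Z^6.

Boundary ∂_1: C_1 → C_0 sends each edge [p,q] (with p < q) to q − p. For instance
  ∂ce = e − c.
As a 6×12 matrix over Z this has rank 5, with invariant factors (1,1,1,1,1).

∂_2: C_2 → C_1 acts by ∂[p,q,r] = [q,r] − [p,r] + [p,q]. For instance
  ∂acf = cf − af + ac,
  ∂acd = cd − ad + ac.
As a 12×6 matrix over Z this has rank 6, with invariant factors (1,1,1,1,1,1).

Reading off H_k = ker ∂_k / im ∂_{k+1}:

  H_0: rank C_0 − rank ∂_1 = 6 − 5 = 1, and the invariant factors of ∂_1 are all 1, so H_0 = Z.

H_0 = Z.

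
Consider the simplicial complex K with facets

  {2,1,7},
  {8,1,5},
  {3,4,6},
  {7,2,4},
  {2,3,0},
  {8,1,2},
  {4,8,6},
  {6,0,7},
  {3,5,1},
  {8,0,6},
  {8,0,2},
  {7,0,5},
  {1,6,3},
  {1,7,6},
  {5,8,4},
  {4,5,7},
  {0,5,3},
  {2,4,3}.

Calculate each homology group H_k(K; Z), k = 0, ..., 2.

Order the vertices as 0 < 1 < 2 < 3 < 4 < 5 < 6 < 7 < 8. Listing each simplex with vertices in this order, K has dimension 2 with simplices:

  0-simplices (9): [0], [1], [2], [3], [4], [5], [6], [7], [8]
  1-simplices (27): (27 of them)
  2-simplices (18): [0,2,3], [0,2,8], [0,3,5], [0,5,7], [0,6,7], [0,6,8], [1,2,7], [1,2,8], [1,3,5], [1,3,6], [1,5,8], [1,6,7], [2,3,4], [2,4,7], [3,4,6], [4,5,7], [4,5,8], [4,6,8]

so the chain groups are C_0 ≅ Z^9, C_1 ≅ Z^27, C_2 ≅ Z^18.

∂_1: C_1 → C_0 sends each edge [p,q] (with p < q) to q − p.
The 9×27 boundary matrix has rank 8 and Smith normal form diag(1,1,1,1,1,1,1,1).

Boundary ∂_2: C_2 → C_1 maps a triangle to the signed sum of its edges. For instance
  ∂[0,3,5] = [3,5] − [0,5] + [0,3],
  ∂[4,5,8] = [5,8] − [4,8] + [4,5].
The 27×18 boundary matrix has rank 17 and Smith normal form diag(1,1,1,1,1,1,1,1,1,1,1,1,1,1,1,1,1).

From H_k ≅ ker(∂_k) / im(∂_{k+1}) we obtain:

  H_0: rank C_0 − rank ∂_1 = 9 − 8 = 1, and the invariant factors of ∂_1 are all 1, so H_0 = Z.
  H_1: rank ker ∂_1 − rank ∂_2 = (27 − 8) − 17 = 2, and the invariant factors of ∂_2 are all 1, so H_1 = Z^2.
  H_2: rank ker ∂_2 − rank ∂_3 = (18 − 17) − 0 = 1, and there is no ∂_3, so H_2 = Z.

H_0 = Z,  H_1 = Z^2,  H_2 = Z.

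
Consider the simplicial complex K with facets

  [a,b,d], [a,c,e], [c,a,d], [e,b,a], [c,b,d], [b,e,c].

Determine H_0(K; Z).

H_0 = Z.

We work with the vertex ordering a < b < c < d < e. The simplices of K, each written with vertices in increasing order, are:

  0-simplices (5): a, b, c, d, e
  1-simplices (9): ab, ac, ad, ae, bc, bd, be, cd, ce
  2-simplices (6): abd, abe, acd, ace, bcd, bce

giving chain groups C_0 ≅ Z^5, C_1 ≅ Z^9, C_2 ≅ Z^6.

∂_1: C_1 → C_0 is given by ∂[p,q] = [q] − [p]. For instance
  ∂bd = d − b.
This gives a 5×9 integer matrix of rank 4; reducing to Smith normal form yields diagonal entries (1,1,1,1).

Boundary ∂_2: C_2 → C_1 acts by ∂[p,q,r] = [q,r] − [p,r] + [p,q]. For instance
  ∂abd = bd − ad + ab,
  ∂bce = ce − be + bc.
This gives a 9×6 integer matrix of rank 5; reducing to Smith normal form yields diagonal entries (1,1,1,1,1).

From H_k ≅ ker(∂_k) / im(∂_{k+1}) we obtain:

  H_0: rank C_0 − rank ∂_1 = 5 − 4 = 1, and the invariant factors of ∂_1 are all 1, so H_0 ≅ Z.

(K is a triangulation of the 2-sphere S^2.)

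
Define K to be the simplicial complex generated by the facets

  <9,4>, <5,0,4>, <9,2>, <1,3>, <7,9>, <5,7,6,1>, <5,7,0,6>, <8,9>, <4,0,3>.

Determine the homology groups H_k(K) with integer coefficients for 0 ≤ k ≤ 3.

We work with the vertex ordering 0 < 1 < 2 < 3 < 4 < 5 < 6 < 7 < 8 < 9. The simplices of K, each written with vertices in increasing order, are:

  0-simplices (10): [0], [1], [2], [3], [4], [5], [6], [7], [8], [9]
  1-simplices (18): [0,3], [0,4], [0,5], [0,6], [0,7], [1,3], [1,5], [1,6], [1,7], [2,9], [3,4], [4,5], [4,9], [5,6], [5,7], [6,7], [7,9], [8,9]
  2-simplices (9): [0,3,4], [0,4,5], [0,5,6], [0,5,7], [0,6,7], [1,5,6], [1,5,7], [1,6,7], [5,6,7]
  3-simplices (2): [0,5,6,7], [1,5,6,7]

Hence C_0 ≅ Z^10, C_1 ≅ Z^18, C_2 ≅ Z^9, C_3 ≅ Z^2.

The boundary map ∂_1: C_1 → C_0 maps an edge to its endpoints' difference, ∂[p,q] = q − p.
This gives a 10×18 integer matrix of rank 9; reducing to Smith normal form yields diagonal entries (1,1,1,1,1,1,1,1,1).

The boundary map ∂_2: C_2 → C_1 sends each 2-simplex [p,q,r] to [q,r] − [p,r] + [p,q]. For instance
  ∂[0,6,7] = [6,7] − [0,7] + [0,6],
  ∂[1,5,7] = [5,7] − [1,7] + [1,5].
This gives a 18×9 integer matrix of rank 7; reducing to Smith normal form yields diagonal entries (1,1,1,1,1,1,1).

Boundary ∂_3: C_3 → C_2 sends each 3-simplex σ to the alternating sum Σ_i (−1)^i (σ with its i-th vertex removed). For instance
  ∂[0,5,6,7] = [5,6,7] − [0,6,7] + [0,5,7] − [0,5,6],
  ∂[1,5,6,7] = [5,6,7] − [1,6,7] + [1,5,7] − [1,5,6].
This gives a 9×2 integer matrix of rank 2; reducing to Smith normal form yields diagonal entries (1,1).

Reading off H_k = ker ∂_k / im ∂_{k+1}:

  H_0: rank C_0 − rank ∂_1 = 10 − 9 = 1, and the invariant factors of ∂_1 are all 1, so H_0 ≅ Z.
  H_1: rank ker ∂_1 − rank ∂_2 = (18 − 9) − 7 = 2, and the invariant factors of ∂_2 are all 1, so H_1 ≅ Z^2.
  H_2: rank ker ∂_2 − rank ∂_3 = (9 − 7) − 2 = 0, and the invariant factors of ∂_3 are all 1, so H_2 ≅ 0.
  H_3: rank ker ∂_3 − rank ∂_4 = (2 − 2) − 0 = 0, and there is no ∂_4, so H_3 ≅ 0.

H_0 ≅ Z,  H_1 ≅ Z^2,  H_2 = 0,  H_3 = 0.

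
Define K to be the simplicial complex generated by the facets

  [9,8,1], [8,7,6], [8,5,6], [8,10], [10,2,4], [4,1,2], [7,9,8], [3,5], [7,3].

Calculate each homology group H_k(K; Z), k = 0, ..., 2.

Fix the vertex order 1 < 2 < 3 < 4 < 5 < 6 < 7 < 8 < 9 < 10 and write every simplex with vertices in increasing order. Then dim K = 2 and the simplices of K are:

  0-simplices (10): [1], [2], [3], [4], [5], [6], [7], [8], [9], [10]
  1-simplices (17): [1,2], [1,4], [1,8], [1,9], [2,4], [2,10], [3,5], [3,7], [4,10], [5,6], [5,8], [6,7], [6,8], [7,8], [7,9], [8,9], [8,10]
  2-simplices (6): [1,2,4], [1,8,9], [2,4,10], [5,6,8], [6,7,8], [7,8,9]

giving chain groups C_0 ≅ Z^10, C_1 ≅ Z^17, C_2 ≅ Z^6.

The boundary map ∂_1: C_1 → C_0 maps an edge to its endpoints' difference, ∂[p,q] = q − p. For instance
  ∂[5,8] = [8] − [5].
This gives a 10×17 integer matrix of rank 9; reducing to Smith normal form yields diagonal entries (1,1,1,1,1,1,1,1,1).

Boundary ∂_2: C_2 → C_1 acts by ∂[p,q,r] = [q,r] − [p,r] + [p,q]. For instance
  ∂[6,7,8] = [7,8] − [6,8] + [6,7],
  ∂[5,6,8] = [6,8] − [5,8] + [5,6].
As a 17×6 matrix over Z this has rank 6, with invariant factors (1,1,1,1,1,1).

Computing H_k = (kernel of ∂_k) / (image of ∂_{k+1}):

  H_0: rank C_0 − rank ∂_1 = 10 − 9 = 1, and the invariant factors of ∂_1 are all 1, so H_0 ≅ Z.
  H_1: rank ker ∂_1 − rank ∂_2 = (17 − 9) − 6 = 2, and the invariant factors of ∂_2 are all 1, so H_1 ≅ Z^2.
  H_2: rank ker ∂_2 − rank ∂_3 = (6 − 6) − 0 = 0, and there is no ∂_3, so H_2 ≅ 0.

H_0 = Z,  H_1 = Z^2,  H_2 = 0.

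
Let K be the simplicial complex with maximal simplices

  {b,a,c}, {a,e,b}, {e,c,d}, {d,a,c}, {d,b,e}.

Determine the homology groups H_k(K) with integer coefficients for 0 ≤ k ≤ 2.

H_0 ≅ Z,  H_1 ≅ Z,  H_2 = 0.

Take the total order a < b < c < d < e on the vertex set. Then K (dimension 2) consists of the simplices:

  0-simplices (5): a, b, c, d, e
  1-simplices (10): ab, ac, ad, ae, bc, bd, be, cd, ce, de
  2-simplices (5): abc, abe, acd, bde, cde

Hence C_0 ≅ Z^5, C_1 ≅ Z^10, C_2 ≅ Z^5.

∂_1: C_1 → C_0 is given by ∂[p,q] = [q] − [p].
This gives a 5×10 integer matrix of rank 4; reducing to Smith normal form yields diagonal entries (1,1,1,1).

∂_2: C_2 → C_1 maps a triangle to the signed sum of its edges. For instance
  ∂acd = cd − ad + ac,
  ∂cde = de − ce + cd.
This gives a 10×5 integer matrix of rank 5; reducing to Smith normal form yields diagonal entries (1,1,1,1,1).

Reading off H_k = ker ∂_k / im ∂_{k+1}:

  H_0: rank C_0 − rank ∂_1 = 5 − 4 = 1, and the invariant factors of ∂_1 are all 1, so H_0 ≅ Z.
  H_1: rank ker ∂_1 − rank ∂_2 = (10 − 4) − 5 = 1, and the invariant factors of ∂_2 are all 1, so H_1 ≅ Z.
  H_2: rank ker ∂_2 − rank ∂_3 = (5 − 5) − 0 = 0, and there is no ∂_3, so H_2 ≅ 0.

As a check, the Euler characteristic is 5 − 10 + 5 = 0, which agrees with 1 − 1 + 0 = 0.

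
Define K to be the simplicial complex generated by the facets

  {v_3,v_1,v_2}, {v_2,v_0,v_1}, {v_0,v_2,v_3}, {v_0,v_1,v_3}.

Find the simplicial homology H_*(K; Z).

Take the total order v_0 < v_1 < v_2 < v_3 on the vertex set. Then K (dimension 2) consists of the simplices:

  0-simplices (4): [v_0], [v_1], [v_2], [v_3]
  1-simplices (6): [v_0,v_1], [v_0,v_2], [v_0,v_3], [v_1,v_2], [v_1,v_3], [v_2,v_3]
  2-simplices (4): [v_0,v_1,v_2], [v_0,v_1,v_3], [v_0,v_2,v_3], [v_1,v_2,v_3]

giving chain groups C_0 ≅ Z^4, C_1 ≅ Z^6, C_2 ≅ Z^4.

∂_1: C_1 → C_0 maps an edge to its endpoints' difference, ∂[p,q] = q − p. For instance
  ∂[v_0,v_2] = [v_2] − [v_0].
The 4×6 boundary matrix has rank 3 and Smith normal form diag(1,1,1).

Boundary ∂_2: C_2 → C_1 acts by ∂[p,q,r] = [q,r] − [p,r] + [p,q]. For instance
  ∂[v_0,v_2,v_3] = [v_2,v_3] − [v_0,v_3] + [v_0,v_2],
  ∂[v_0,v_1,v_3] = [v_1,v_3] − [v_0,v_3] + [v_0,v_1].
The resulting 6×4 matrix has rank 3, and its Smith normal form has invariant factors (1,1,1).

From H_k ≅ ker(∂_k) / im(∂_{k+1}) we obtain:

  H_0: rank C_0 − rank ∂_1 = 4 − 3 = 1, and the invariant factors of ∂_1 are all 1, so H_0 = Z.
  H_1: rank ker ∂_1 − rank ∂_2 = (6 − 3) − 3 = 0, and the invariant factors of ∂_2 are all 1, so H_1 = 0.
  H_2: rank ker ∂_2 − rank ∂_3 = (4 − 3) − 0 = 1, and there is no ∂_3, so H_2 = Z.

H_0 ≅ Z,  H_1 = 0,  H_2 ≅ Z.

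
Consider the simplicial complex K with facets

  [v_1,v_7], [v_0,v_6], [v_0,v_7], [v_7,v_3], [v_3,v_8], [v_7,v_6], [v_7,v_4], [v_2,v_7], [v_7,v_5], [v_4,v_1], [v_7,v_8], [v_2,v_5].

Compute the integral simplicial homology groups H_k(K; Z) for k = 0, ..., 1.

H_0 ≅ Z,  H_1 ≅ Z^4.

Fix the vertex order v_0 < v_1 < v_2 < v_3 < v_4 < v_5 < v_6 < v_7 < v_8 and write every simplex with vertices in increasing order. Then dim K = 1 and the simplices of K are:

  0-simplices (9): [v_0], [v_1], [v_2], [v_3], [v_4], [v_5], [v_6], [v_7], [v_8]
  1-simplices (12): [v_0,v_6], [v_0,v_7], [v_1,v_4], [v_1,v_7], [v_2,v_5], [v_2,v_7], [v_3,v_7], [v_3,v_8], [v_4,v_7], [v_5,v_7], [v_6,v_7], [v_7,v_8]

so the chain groups are C_0 ≅ Z^9, C_1 ≅ Z^12.

∂_1: C_1 → C_0 is given by ∂[p,q] = [q] − [p]. For instance
  ∂[v_0,v_7] = [v_7] − [v_0].
As a 9×12 matrix over Z this has rank 8, with invariant factors (1,1,1,1,1,1,1,1).

From H_k ≅ ker(∂_k) / im(∂_{k+1}) we obtain:

  H_0: rank C_0 − rank ∂_1 = 9 − 8 = 1, and the invariant factors of ∂_1 are all 1, so H_0 = Z.
  H_1: rank ker ∂_1 − rank ∂_2 = (12 − 8) − 0 = 4, and there is no ∂_2, so H_1 = Z^4.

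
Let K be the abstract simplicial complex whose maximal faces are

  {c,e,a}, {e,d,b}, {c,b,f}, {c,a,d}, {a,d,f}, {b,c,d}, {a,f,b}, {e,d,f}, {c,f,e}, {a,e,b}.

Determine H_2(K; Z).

H_2 = 0.

Order the vertices as a < b < c < d < e < f. Listing each simplex with vertices in this order, K has dimension 2 with simplices:

  0-simplices (6): a, b, c, d, e, f
  1-simplices (15): ab, ac, ad, ae, af, bc, bd, be, bf, cd, ce, cf, de, df, ef
  2-simplices (10): abe, abf, acd, ace, adf, bcd, bcf, bde, cef, def

Hence C_0 ≅ Z^6, C_1 ≅ Z^15, C_2 ≅ Z^10.

Boundary ∂_1: C_1 → C_0 sends each edge [p,q] (with p < q) to q − p. For instance
  ∂ac = c − a.
As a 6×15 matrix over Z this has rank 5, with invariant factors (1,1,1,1,1).

Boundary ∂_2: C_2 → C_1 sends each 2-simplex [p,q,r] to [q,r] − [p,r] + [p,q]. For instance
  ∂bcf = cf − bf + bc,
  ∂cef = ef − cf + ce.
This gives a 15×10 integer matrix of rank 10; reducing to Smith normal form yields diagonal entries (1,1,1,1,1,1,1,1,1,2).

Computing H_k = (kernel of ∂_k) / (image of ∂_{k+1}):

  H_2: rank ker ∂_2 − rank ∂_3 = (10 − 10) − 0 = 0, and there is no ∂_3, so H_2 = 0.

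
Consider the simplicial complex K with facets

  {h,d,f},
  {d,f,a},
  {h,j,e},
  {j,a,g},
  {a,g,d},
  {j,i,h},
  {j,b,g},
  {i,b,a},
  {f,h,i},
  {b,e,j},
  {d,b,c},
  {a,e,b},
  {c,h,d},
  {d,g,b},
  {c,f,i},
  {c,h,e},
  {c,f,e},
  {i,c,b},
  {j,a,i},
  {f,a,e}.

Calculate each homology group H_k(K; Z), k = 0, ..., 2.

H_0 = Z,  H_1 = Z ⊕ Z/2,  H_2 = 0.

K has 10 vertices, 30 edges, 20 triangles.
rank ∂_0 = 0, rank ∂_1 = 9 ⇒ b_0 = 10 − 0 − 9 = 1; all invariant factors of ∂_1 are 1 so no torsion. So H_0 = Z.
rank ∂_1 = 9, rank ∂_2 = 20 ⇒ b_1 = 30 − 9 − 20 = 1; ∂_2 has invariant factor(s) [2] giving torsion. So H_1 = Z ⊕ Z/2.
rank ∂_2 = 20, rank ∂_3 = 0 ⇒ b_2 = 20 − 20 − 0 = 0. So H_2 = 0.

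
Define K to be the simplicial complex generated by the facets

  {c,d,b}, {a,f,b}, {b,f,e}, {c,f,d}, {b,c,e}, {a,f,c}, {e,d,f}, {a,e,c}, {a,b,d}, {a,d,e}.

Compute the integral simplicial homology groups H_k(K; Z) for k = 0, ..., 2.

We work with the vertex ordering a < b < c < d < e < f. The simplices of K, each written with vertices in increasing order, are:

  0-simplices (6): a, b, c, d, e, f
  1-simplices (15): ab, ac, ad, ae, af, bc, bd, be, bf, cd, ce, cf, de, df, ef
  2-simplices (10): abd, abf, ace, acf, ade, bcd, bce, bef, cdf, def

Hence C_0 ≅ Z^6, C_1 ≅ Z^15, C_2 ≅ Z^10.

The boundary map ∂_1: C_1 → C_0 sends each edge [p,q] (with p < q) to q − p.
The 6×15 boundary matrix has rank 5 and Smith normal form diag(1,1,1,1,1).

The boundary map ∂_2: C_2 → C_1 acts by ∂[p,q,r] = [q,r] − [p,r] + [p,q]. For instance
  ∂def = ef − df + de,
  ∂bcd = cd − bd + bc.
The resulting 15×10 matrix has rank 10, and its Smith normal form has invariant factors (1,1,1,1,1,1,1,1,1,2).

From H_k ≅ ker(∂_k) / im(∂_{k+1}) we obtain:

  H_0: rank C_0 − rank ∂_1 = 6 − 5 = 1, and the invariant factors of ∂_1 are all 1, so H_0 = Z.
  H_1: rank ker ∂_1 − rank ∂_2 = (15 − 5) − 10 = 0, and ∂_2 has invariant factor 2 > 1, so H_1 = Z/2.
  H_2: rank ker ∂_2 − rank ∂_3 = (10 − 10) − 0 = 0, and there is no ∂_3, so H_2 = 0.

As a check, the Euler characteristic is 6 − 15 + 10 = 1, which agrees with 1 − 0 + 0 = 1.

H_0 ≅ Z,  H_1 ≅ Z/2,  H_2 = 0.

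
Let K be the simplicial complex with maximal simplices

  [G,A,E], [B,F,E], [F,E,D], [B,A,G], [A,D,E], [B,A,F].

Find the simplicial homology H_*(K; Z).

Fix the vertex order A < B < D < E < F < G and write every simplex with vertices in increasing order. Then dim K = 2 and the simplices of K are:

  0-simplices (6): A, B, D, E, F, G
  1-simplices (12): AB, AD, AE, AF, AG, BE, BF, BG, DE, DF, EF, EG
  2-simplices (6): ABF, ABG, ADE, AEG, BEF, DEF

giving chain groups C_0 ≅ Z^6, C_1 ≅ Z^12, C_2 ≅ Z^6.

The boundary map ∂_1: C_1 → C_0 sends each edge [p,q] (with p < q) to q − p.
This gives a 6×12 integer matrix of rank 5; reducing to Smith normal form yields diagonal entries (1,1,1,1,1).

The boundary map ∂_2: C_2 → C_1 acts by ∂[p,q,r] = [q,r] − [p,r] + [p,q]. For instance
  ∂ABG = BG − AG + AB,
  ∂ABF = BF − AF + AB.
The resulting 12×6 matrix has rank 6, and its Smith normal form has invariant factors (1,1,1,1,1,1).

Now H_k = ker ∂_k / im ∂_{k+1}, so:

  H_0: rank C_0 − rank ∂_1 = 6 − 5 = 1, and the invariant factors of ∂_1 are all 1, so H_0 = Z.
  H_1: rank ker ∂_1 − rank ∂_2 = (12 − 5) − 6 = 1, and the invariant factors of ∂_2 are all 1, so H_1 = Z.
  H_2: rank ker ∂_2 − rank ∂_3 = (6 − 6) − 0 = 0, and there is no ∂_3, so H_2 = 0.

As a check, the Euler characteristic is 6 − 12 + 6 = 0, which agrees with 1 − 1 + 0 = 0.

H_0 = Z,  H_1 = Z,  H_2 = 0.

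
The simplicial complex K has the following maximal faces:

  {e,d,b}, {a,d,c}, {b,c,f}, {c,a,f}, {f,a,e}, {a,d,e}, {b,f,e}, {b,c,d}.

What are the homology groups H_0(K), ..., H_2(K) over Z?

Order the vertices as a < b < c < d < e < f. Listing each simplex with vertices in this order, K has dimension 2 with simplices:

  0-simplices (6): a, b, c, d, e, f
  1-simplices (12): ac, ad, ae, af, bc, bd, be, bf, cd, cf, de, ef
  2-simplices (8): acd, acf, ade, aef, bcd, bcf, bde, bef

so the chain groups are C_0 ≅ Z^6, C_1 ≅ Z^12, C_2 ≅ Z^8.

Boundary ∂_1: C_1 → C_0 is given by ∂[p,q] = [q] − [p]. For instance
  ∂cf = f − c.
The 6×12 boundary matrix has rank 5 and Smith normal form diag(1,1,1,1,1).

∂_2: C_2 → C_1 maps a triangle to the signed sum of its edges. For instance
  ∂aef = ef − af + ae,
  ∂bcd = cd − bd + bc.
The 12×8 boundary matrix has rank 7 and Smith normal form diag(1,1,1,1,1,1,1).

From H_k ≅ ker(∂_k) / im(∂_{k+1}) we obtain:

  H_0: rank C_0 − rank ∂_1 = 6 − 5 = 1, and the invariant factors of ∂_1 are all 1, so H_0 = Z.
  H_1: rank ker ∂_1 − rank ∂_2 = (12 − 5) − 7 = 0, and the invariant factors of ∂_2 are all 1, so H_1 = 0.
  H_2: rank ker ∂_2 − rank ∂_3 = (8 − 7) − 0 = 1, and there is no ∂_3, so H_2 = Z.

As a check, the Euler characteristic is 6 − 12 + 8 = 2, which agrees with 1 − 0 + 1 = 2.
(K is a triangulation of the 2-sphere S^2.)

H_0 = Z,  H_1 = 0,  H_2 = Z.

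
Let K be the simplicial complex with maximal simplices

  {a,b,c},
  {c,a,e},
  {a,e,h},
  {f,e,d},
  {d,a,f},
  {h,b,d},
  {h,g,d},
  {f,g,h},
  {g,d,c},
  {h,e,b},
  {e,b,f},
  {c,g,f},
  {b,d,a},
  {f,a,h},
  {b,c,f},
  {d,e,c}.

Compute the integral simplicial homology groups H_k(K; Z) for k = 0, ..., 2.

We work with the vertex ordering a < b < c < d < e < f < g < h. The simplices of K, each written with vertices in increasing order, are:

  0-simplices (8): a, b, c, d, e, f, g, h
  1-simplices (24): ab, ac, ad, ae, af, ah, bc, bd, be, bf, bh, cd, ce, cf, cg, de, df, dg, dh, ef, eh, fg, fh, gh
  2-simplices (16): abc, abd, ace, adf, aeh, afh, bcf, bdh, bef, beh, cde, cdg, cfg, def, dgh, fgh

so the chain groups are C_0 ≅ Z^8, C_1 ≅ Z^24, C_2 ≅ Z^16.

Boundary ∂_1: C_1 → C_0 maps an edge to its endpoints' difference, ∂[p,q] = q − p. For instance
  ∂gh = h − g.
This gives a 8×24 integer matrix of rank 7; reducing to Smith normal form yields diagonal entries (1,1,1,1,1,1,1).

The boundary map ∂_2: C_2 → C_1 acts by ∂[p,q,r] = [q,r] − [p,r] + [p,q]. For instance
  ∂abc = bc − ac + ab,
  ∂beh = eh − bh + be.
The 24×16 boundary matrix has rank 15 and Smith normal form diag(1,1,1,1,1,1,1,1,1,1,1,1,1,1,1).

From H_k ≅ ker(∂_k) / im(∂_{k+1}) we obtain:

  H_0: rank C_0 − rank ∂_1 = 8 − 7 = 1, and the invariant factors of ∂_1 are all 1, so H_0 = Z.
  H_1: rank ker ∂_1 − rank ∂_2 = (24 − 7) − 15 = 2, and the invariant factors of ∂_2 are all 1, so H_1 = Z^2.
  H_2: rank ker ∂_2 − rank ∂_3 = (16 − 15) − 0 = 1, and there is no ∂_3, so H_2 = Z.

As a check, the Euler characteristic is 8 − 24 + 16 = 0, which agrees with 1 − 2 + 1 = 0.

H_0 = Z,  H_1 = Z^2,  H_2 = Z.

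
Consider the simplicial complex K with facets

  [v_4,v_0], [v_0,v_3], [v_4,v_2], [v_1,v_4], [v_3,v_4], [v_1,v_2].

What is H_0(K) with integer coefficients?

H_0 = Z.

Take the total order v_0 < v_1 < v_2 < v_3 < v_4 on the vertex set. Then K (dimension 1) consists of the simplices:

  0-simplices (5): [v_0], [v_1], [v_2], [v_3], [v_4]
  1-simplices (6): [v_0,v_3], [v_0,v_4], [v_1,v_2], [v_1,v_4], [v_2,v_4], [v_3,v_4]

giving chain groups C_0 ≅ Z^5, C_1 ≅ Z^6.

The boundary map ∂_1: C_1 → C_0 sends each edge [p,q] (with p < q) to q − p. For instance
  ∂[v_1,v_2] = [v_2] − [v_1].
The resulting 5×6 matrix has rank 4, and its Smith normal form has invariant factors (1,1,1,1).

Now H_k = ker ∂_k / im ∂_{k+1}, so:

  H_0: rank C_0 − rank ∂_1 = 5 − 4 = 1, and the invariant factors of ∂_1 are all 1, so H_0 = Z.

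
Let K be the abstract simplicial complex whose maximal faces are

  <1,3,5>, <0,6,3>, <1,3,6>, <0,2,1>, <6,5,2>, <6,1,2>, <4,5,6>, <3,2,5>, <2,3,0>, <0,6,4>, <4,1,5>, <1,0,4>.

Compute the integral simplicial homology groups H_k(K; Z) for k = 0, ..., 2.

Take the total order 0 < 1 < 2 < 3 < 4 < 5 < 6 on the vertex set. Then K (dimension 2) consists of the simplices:

  0-simplices (7): [0], [1], [2], [3], [4], [5], [6]
  1-simplices (18): [0,1], [0,2], [0,3], [0,4], [0,6], [1,2], [1,3], [1,4], [1,5], [1,6], [2,3], [2,5], [2,6], [3,5], [3,6], [4,5], [4,6], [5,6]
  2-simplices (12): [0,1,2], [0,1,4], [0,2,3], [0,3,6], [0,4,6], [1,2,6], [1,3,5], [1,3,6], [1,4,5], [2,3,5], [2,5,6], [4,5,6]

Hence C_0 ≅ Z^7, C_1 ≅ Z^18, C_2 ≅ Z^12.

Boundary ∂_1: C_1 → C_0 sends each edge [p,q] (with p < q) to q − p. For instance
  ∂[1,4] = [4] − [1].
This gives a 7×18 integer matrix of rank 6; reducing to Smith normal form yields diagonal entries (1,1,1,1,1,1).

Boundary ∂_2: C_2 → C_1 sends each 2-simplex [p,q,r] to [q,r] − [p,r] + [p,q]. For instance
  ∂[0,2,3] = [2,3] − [0,3] + [0,2],
  ∂[2,3,5] = [3,5] − [2,5] + [2,3].
The 18×12 boundary matrix has rank 12 and Smith normal form diag(1,1,1,1,1,1,1,1,1,1,1,2).

Now H_k = ker ∂_k / im ∂_{k+1}, so:

  H_0: rank C_0 − rank ∂_1 = 7 − 6 = 1, and the invariant factors of ∂_1 are all 1, so H_0 = Z.
  H_1: rank ker ∂_1 − rank ∂_2 = (18 − 6) − 12 = 0, and ∂_2 has invariant factor 2 > 1, so H_1 = Z/2Z.
  H_2: rank ker ∂_2 − rank ∂_3 = (12 − 12) − 0 = 0, and there is no ∂_3, so H_2 = 0.

As a check, the Euler characteristic is 7 − 18 + 12 = 1, which agrees with 1 − 0 + 0 = 1.

H_0 = Z,  H_1 = Z/2Z,  H_2 = 0.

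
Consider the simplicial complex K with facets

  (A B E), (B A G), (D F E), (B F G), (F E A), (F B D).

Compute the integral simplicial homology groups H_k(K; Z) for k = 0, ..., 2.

We work with the vertex ordering A < B < D < E < F < G. The simplices of K, each written with vertices in increasing order, are:

  0-simplices (6): A, B, D, E, F, G
  1-simplices (12): AB, AE, AF, AG, BD, BE, BF, BG, DE, DF, EF, FG
  2-simplices (6): ABE, ABG, AEF, BDF, BFG, DEF

giving chain groups C_0 ≅ Z^6, C_1 ≅ Z^12, C_2 ≅ Z^6.

Boundary ∂_1: C_1 → C_0 maps an edge to its endpoints' difference, ∂[p,q] = q − p. For instance
  ∂BF = F − B.
This gives a 6×12 integer matrix of rank 5; reducing to Smith normal form yields diagonal entries (1,1,1,1,1).

∂_2: C_2 → C_1 maps a triangle to the signed sum of its edges. For instance
  ∂ABG = BG − AG + AB,
  ∂BFG = FG − BG + BF.
This gives a 12×6 integer matrix of rank 6; reducing to Smith normal form yields diagonal entries (1,1,1,1,1,1).

Computing H_k = (kernel of ∂_k) / (image of ∂_{k+1}):

  H_0: rank C_0 − rank ∂_1 = 6 − 5 = 1, and the invariant factors of ∂_1 are all 1, so H_0 = Z.
  H_1: rank ker ∂_1 − rank ∂_2 = (12 − 5) − 6 = 1, and the invariant factors of ∂_2 are all 1, so H_1 = Z.
  H_2: rank ker ∂_2 − rank ∂_3 = (6 − 6) − 0 = 0, and there is no ∂_3, so H_2 = 0.

As a check, the Euler characteristic is 6 − 12 + 6 = 0, which agrees with 1 − 1 + 0 = 0.

H_0 ≅ Z,  H_1 ≅ Z,  H_2 = 0.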